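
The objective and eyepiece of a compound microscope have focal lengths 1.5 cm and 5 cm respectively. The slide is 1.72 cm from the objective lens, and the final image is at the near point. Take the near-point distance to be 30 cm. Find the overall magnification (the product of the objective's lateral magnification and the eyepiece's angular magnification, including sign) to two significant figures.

Objective: 1/d_i = 1/f_obj - 1/d_o = 1/1.5 - 1/1.72 = 0.08527 cm^-1, so d_i = 11.727 cm.
m_obj = -d_i/d_o = -11.727/1.72 = -6.818.
Eyepiece angular magnification (image at near point): M_eye = 1 + D/f_e = 1 + 30/5 = 7.000.
Overall M = m_obj x M_eye = (-6.818)(7.000) = -47.73.

-48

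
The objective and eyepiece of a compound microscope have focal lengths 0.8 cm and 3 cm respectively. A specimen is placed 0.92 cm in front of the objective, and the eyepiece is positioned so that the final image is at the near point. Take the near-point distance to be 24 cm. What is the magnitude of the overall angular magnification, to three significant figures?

60.0

Objective: 1/d_i = 1/f_obj - 1/d_o = 1/0.8 - 1/0.92 = 0.16304 cm^-1, so d_i = 6.133 cm.
m_obj = -d_i/d_o = -6.133/0.92 = -6.667.
Eyepiece angular magnification (image at near point): M_eye = 1 + D/f_e = 1 + 24/3 = 9.000.
Overall M = m_obj x M_eye = (-6.667)(9.000) = -60.00.
|M| = 60.00.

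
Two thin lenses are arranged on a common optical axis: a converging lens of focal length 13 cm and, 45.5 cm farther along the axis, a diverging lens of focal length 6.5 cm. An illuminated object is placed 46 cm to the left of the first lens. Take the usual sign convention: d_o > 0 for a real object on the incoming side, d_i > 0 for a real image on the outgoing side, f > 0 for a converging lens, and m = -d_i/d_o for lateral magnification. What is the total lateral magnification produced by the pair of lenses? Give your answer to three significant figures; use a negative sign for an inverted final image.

First lens: d_i1 = 1/(1/13 - 1/46) = 18.121 cm.
m_1 = -(18.121)/46 = -0.3939.
That image sits 27.379 cm in front of the second lens, so d_o2 = 27.379 cm.
Second lens: d_i2 = 1/(1/(-6.5) - 1/(27.379)) = -5.253 cm.
m_2 = -(-5.253)/(27.379) = 0.1919.
The system's lateral magnification is m_1 m_2 = (-0.3939)(0.1919) = -0.0756.

-0.0756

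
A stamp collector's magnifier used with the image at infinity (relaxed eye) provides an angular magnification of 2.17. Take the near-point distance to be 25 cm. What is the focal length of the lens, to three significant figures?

For the image at infinity, M = D/f.
f = D/M = 25/2.17 = 11.521 cm.

11.5 cm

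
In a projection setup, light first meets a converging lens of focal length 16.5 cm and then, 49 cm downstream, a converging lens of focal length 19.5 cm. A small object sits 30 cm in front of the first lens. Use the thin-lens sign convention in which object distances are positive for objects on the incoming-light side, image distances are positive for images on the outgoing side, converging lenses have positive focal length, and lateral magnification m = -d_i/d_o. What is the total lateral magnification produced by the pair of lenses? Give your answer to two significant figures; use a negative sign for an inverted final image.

First lens: d_i1 = 1/(1/16.5 - 1/30) = 36.667 cm.
m_1 = -(36.667)/30 = -1.2222.
Object distance for lens 2: d_o2 = 49 - 36.667 = 12.333 cm.
Second lens: d_i2 = 1/(1/19.5 - 1/(12.333)) = -33.558 cm.
m_2 = -(-33.558)/(12.333) = 2.7209.
Overall magnification: m = m_1 m_2 = -3.3256.

-3.3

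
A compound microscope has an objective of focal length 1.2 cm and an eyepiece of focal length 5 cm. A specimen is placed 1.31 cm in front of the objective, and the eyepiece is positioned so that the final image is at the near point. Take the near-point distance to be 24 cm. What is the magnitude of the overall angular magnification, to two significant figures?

63

Objective: 1/d_i = 1/f_obj - 1/d_o = 1/1.2 - 1/1.31 = 0.06997 cm^-1, so d_i = 14.291 cm.
m_obj = -d_i/d_o = -14.291/1.31 = -10.909.
Eyepiece angular magnification (image at near point): M_eye = 1 + D/f_e = 1 + 24/5 = 5.800.
Overall M = m_obj x M_eye = (-10.909)(5.800) = -63.27.
|M| = 63.27.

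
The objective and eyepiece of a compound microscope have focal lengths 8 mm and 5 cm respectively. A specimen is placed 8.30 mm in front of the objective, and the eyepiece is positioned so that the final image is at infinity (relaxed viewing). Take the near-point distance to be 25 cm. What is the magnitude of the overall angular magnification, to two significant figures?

Convert to cm: f_obj = 8 mm = 0.8 cm; d_o = 8.30 mm = 0.83 cm.
Objective: 1/d_i = 1/f_obj - 1/d_o = 1/0.8 - 1/0.83 = 0.04518 cm^-1, so d_i = 22.133 cm.
m_obj = -d_i/d_o = -22.133/0.83 = -26.667.
Eyepiece angular magnification (image at infinity): M_eye = D/f_e = 25/5 = 5.000.
Overall M = m_obj x M_eye = (-26.667)(5.000) = -133.33.
|M| = 133.33.

130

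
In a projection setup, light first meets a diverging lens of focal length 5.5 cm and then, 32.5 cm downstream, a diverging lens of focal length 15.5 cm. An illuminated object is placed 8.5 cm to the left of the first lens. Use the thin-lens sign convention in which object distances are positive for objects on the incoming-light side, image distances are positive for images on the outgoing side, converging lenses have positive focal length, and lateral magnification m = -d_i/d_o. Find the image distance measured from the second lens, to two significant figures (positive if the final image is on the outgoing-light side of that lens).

Applying the thin-lens equation to the first lens, 1/(-5.5) = 1/8.5 + 1/d_i1, which gives d_i1 = -3.339 cm.
With d_i1 < 0 the first image is virtual and lies on the object side; the object distance for lens 2 is d_o2 = 32.5 - (-3.339) = 35.839 cm.
Applying the thin-lens equation again with f_2 = -15.5 cm and d_o2 = 35.839 cm gives d_i2 = -10.820 cm.

-11 cm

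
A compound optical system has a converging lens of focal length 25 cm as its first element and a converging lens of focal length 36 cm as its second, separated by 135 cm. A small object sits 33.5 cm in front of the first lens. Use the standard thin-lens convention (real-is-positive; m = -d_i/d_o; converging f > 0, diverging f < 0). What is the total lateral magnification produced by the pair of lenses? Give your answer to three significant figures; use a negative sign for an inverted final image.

225

Applying the thin-lens equation to the first lens, 1/25 = 1/33.5 + 1/d_i1, which gives d_i1 = 98.529 cm.
Its lateral magnification is m_1 = -d_i1/d_o1 = -(98.529)/33.5 = -2.9412.
Object distance for lens 2: d_o2 = 135 - 98.529 = 36.471 cm.
Applying the thin-lens equation again with f_2 = 36 cm and d_o2 = 36.471 cm gives d_i2 = 2790.000 cm.
m_2 = -(2790.000)/(36.471) = -76.5000.
Total m = m_1 x m_2 = (-2.9412)(-76.5000) = 225.0000.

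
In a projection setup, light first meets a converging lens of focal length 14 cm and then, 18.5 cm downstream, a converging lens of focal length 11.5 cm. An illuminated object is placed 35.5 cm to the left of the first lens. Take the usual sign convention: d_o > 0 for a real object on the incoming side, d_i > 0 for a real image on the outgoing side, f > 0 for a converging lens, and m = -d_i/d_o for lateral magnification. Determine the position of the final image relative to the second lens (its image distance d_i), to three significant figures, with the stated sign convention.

Applying the thin-lens equation to the first lens, 1/14 = 1/35.5 + 1/d_i1, which gives d_i1 = 23.116 cm.
This image would form 23.116 cm past lens 1, i.e. 4.616 cm beyond lens 2, so it is a virtual object for lens 2: d_o2 = 18.5 - 23.116 = -4.616 cm.
Applying the thin-lens equation again with f_2 = 11.5 cm and d_o2 = -4.616 cm gives d_i2 = 3.294 cm.

3.29 cm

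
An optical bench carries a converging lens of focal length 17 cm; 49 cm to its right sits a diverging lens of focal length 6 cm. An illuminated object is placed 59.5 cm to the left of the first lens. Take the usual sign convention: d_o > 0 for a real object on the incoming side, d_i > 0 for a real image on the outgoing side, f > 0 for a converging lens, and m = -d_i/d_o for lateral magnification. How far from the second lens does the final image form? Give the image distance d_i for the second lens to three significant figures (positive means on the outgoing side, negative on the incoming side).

First lens: d_i1 = 1/(1/17 - 1/59.5) = 23.800 cm.
Object distance for lens 2: d_o2 = 49 - 23.800 = 25.200 cm.
Second lens: d_i2 = 1/(1/(-6) - 1/(25.200)) = -4.846 cm.

-4.85 cm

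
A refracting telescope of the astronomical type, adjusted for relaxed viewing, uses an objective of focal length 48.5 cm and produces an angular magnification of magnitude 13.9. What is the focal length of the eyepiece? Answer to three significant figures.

|M| = f_obj/f_eye, so f_eye = f_obj/|M| = 48.5/13.9 = 3.489 cm.

3.49 cm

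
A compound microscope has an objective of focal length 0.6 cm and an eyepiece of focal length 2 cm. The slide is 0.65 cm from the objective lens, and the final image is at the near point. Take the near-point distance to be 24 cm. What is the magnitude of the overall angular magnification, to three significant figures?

156

Objective: 1/d_i = 1/f_obj - 1/d_o = 1/0.6 - 1/0.65 = 0.12821 cm^-1, so d_i = 7.800 cm.
m_obj = -d_i/d_o = -7.800/0.65 = -12.000.
Eyepiece angular magnification (image at near point): M_eye = 1 + D/f_e = 1 + 24/2 = 13.000.
Overall M = m_obj x M_eye = (-12.000)(13.000) = -156.00.
|M| = 156.00.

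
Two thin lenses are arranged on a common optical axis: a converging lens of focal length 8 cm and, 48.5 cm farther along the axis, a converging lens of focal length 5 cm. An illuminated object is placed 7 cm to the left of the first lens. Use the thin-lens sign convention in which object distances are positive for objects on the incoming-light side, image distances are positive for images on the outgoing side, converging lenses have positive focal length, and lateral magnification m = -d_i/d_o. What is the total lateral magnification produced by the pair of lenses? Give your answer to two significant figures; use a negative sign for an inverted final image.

-0.40

Lens 1: 1/d_i1 = 1/f_1 - 1/d_o1 = 1/8 - 1/7 = -0.01786 cm^-1, so d_i1 = -56.000 cm.
m_1 = -(-56.000)/7 = 8.0000.
The intermediate image is virtual, 56.000 cm to the left of lens 1, so d_o2 = L - d_i1 = 48.5 - (-56.000) = 104.500 cm.
Lens 2: 1/d_i2 = 1/f_2 - 1/d_o2 = 1/5 - 1/(104.500) = 0.19043 cm^-1, so d_i2 = 5.251 cm.
m_2 = -(5.251)/(104.500) = -0.0503.
Total m = m_1 x m_2 = (8.0000)(-0.0503) = -0.4020.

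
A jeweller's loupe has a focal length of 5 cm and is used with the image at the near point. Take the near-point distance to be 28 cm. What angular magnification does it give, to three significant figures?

M = 1 + D/f = 1 + 28/5 = 6.600.

6.60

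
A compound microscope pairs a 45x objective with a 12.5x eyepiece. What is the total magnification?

The overall magnification of a compound microscope is the product of the objective and eyepiece magnifications:
M = M_obj x M_eye = 45 x 12.5 = 562.5.

562.5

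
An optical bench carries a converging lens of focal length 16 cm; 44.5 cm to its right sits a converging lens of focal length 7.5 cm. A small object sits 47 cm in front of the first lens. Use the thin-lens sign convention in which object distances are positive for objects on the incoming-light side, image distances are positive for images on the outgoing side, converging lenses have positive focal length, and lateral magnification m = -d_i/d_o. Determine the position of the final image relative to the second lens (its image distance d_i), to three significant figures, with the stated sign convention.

Applying the thin-lens equation to the first lens, 1/16 = 1/47 + 1/d_i1, which gives d_i1 = 24.258 cm.
The intermediate image is 24.258 cm to the right of lens 1, so d_o2 = L - d_i1 = 44.5 - 24.258 = 20.242 cm.
Applying the thin-lens equation again with f_2 = 7.5 cm and d_o2 = 20.242 cm gives d_i2 = 11.915 cm.

11.9 cm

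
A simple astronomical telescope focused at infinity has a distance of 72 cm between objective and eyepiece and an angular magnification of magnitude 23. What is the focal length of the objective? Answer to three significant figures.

In normal adjustment the tube length equals f_obj + f_eye and |M| = f_obj/f_eye.
So f_obj = 23 f_eye and 23 f_eye + f_eye = 72 cm, giving f_eye = 72/24 = 3.000 cm and f_obj = 69.000 cm.

69.0 cm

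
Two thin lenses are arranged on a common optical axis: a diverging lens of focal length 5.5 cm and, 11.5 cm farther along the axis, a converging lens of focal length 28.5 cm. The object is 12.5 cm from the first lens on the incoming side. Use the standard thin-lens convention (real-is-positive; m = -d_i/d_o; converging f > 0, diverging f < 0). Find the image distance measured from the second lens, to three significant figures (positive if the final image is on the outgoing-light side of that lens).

First lens: d_i1 = 1/(1/(-5.5) - 1/12.5) = -3.819 cm.
With d_i1 < 0 the first image is virtual and lies on the object side; the object distance for lens 2 is d_o2 = 11.5 - (-3.819) = 15.319 cm.
Second lens: d_i2 = 1/(1/28.5 - 1/(15.319)) = -33.125 cm.

-33.1 cm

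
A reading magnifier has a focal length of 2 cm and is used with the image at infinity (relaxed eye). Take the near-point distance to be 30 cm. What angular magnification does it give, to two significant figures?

M = D/f = 30/2 = 15.000.

15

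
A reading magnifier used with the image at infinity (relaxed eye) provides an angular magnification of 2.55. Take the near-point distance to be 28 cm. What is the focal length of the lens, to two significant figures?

For the image at infinity, M = D/f.
f = D/M = 28/2.55 = 10.980 cm.

11 cm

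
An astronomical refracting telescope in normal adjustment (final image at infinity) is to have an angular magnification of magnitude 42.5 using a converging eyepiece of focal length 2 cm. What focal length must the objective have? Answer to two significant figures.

85 cm

|M| = f_obj/|f_eye|, so f_obj = |M| x |f_eye| = 42.5 x 2 = 85.000 cm.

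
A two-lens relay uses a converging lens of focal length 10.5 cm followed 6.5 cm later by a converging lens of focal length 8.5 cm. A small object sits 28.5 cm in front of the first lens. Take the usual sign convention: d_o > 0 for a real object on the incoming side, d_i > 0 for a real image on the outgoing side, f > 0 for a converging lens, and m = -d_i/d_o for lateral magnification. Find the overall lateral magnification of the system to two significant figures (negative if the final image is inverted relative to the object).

Applying the thin-lens equation to the first lens, 1/10.5 = 1/28.5 + 1/d_i1, which gives d_i1 = 16.625 cm.
Its lateral magnification is m_1 = -d_i1/d_o1 = -(16.625)/28.5 = -0.5833.
Since 16.625 cm > 6.5 cm, the first image lies past the second lens and serves as a virtual object: d_o2 = L - d_i1 = -10.125 cm.
Applying the thin-lens equation again with f_2 = 8.5 cm and d_o2 = -10.125 cm gives d_i2 = 4.621 cm.
m_2 = -(4.621)/(-10.125) = 0.4564.
Overall magnification: m = m_1 m_2 = -0.2662.

-0.27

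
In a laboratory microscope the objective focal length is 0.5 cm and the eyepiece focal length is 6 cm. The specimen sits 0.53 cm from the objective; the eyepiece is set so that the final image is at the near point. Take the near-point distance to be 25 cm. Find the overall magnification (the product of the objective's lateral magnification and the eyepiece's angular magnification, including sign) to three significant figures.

-86.1

Objective: 1/d_i = 1/f_obj - 1/d_o = 1/0.5 - 1/0.53 = 0.11321 cm^-1, so d_i = 8.833 cm.
m_obj = -d_i/d_o = -8.833/0.53 = -16.667.
Eyepiece angular magnification (image at near point): M_eye = 1 + D/f_e = 1 + 25/6 = 5.167.
Overall M = m_obj x M_eye = (-16.667)(5.167) = -86.11.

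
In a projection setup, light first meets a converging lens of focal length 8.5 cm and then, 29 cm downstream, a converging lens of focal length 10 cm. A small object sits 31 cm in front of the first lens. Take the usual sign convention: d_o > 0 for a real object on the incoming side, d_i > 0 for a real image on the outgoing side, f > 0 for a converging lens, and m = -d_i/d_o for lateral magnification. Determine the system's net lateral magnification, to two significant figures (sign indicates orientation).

0.52

Applying the thin-lens equation to the first lens, 1/8.5 = 1/31 + 1/d_i1, which gives d_i1 = 11.711 cm.
Its lateral magnification is m_1 = -d_i1/d_o1 = -(11.711)/31 = -0.3778.
That image sits 17.289 cm in front of the second lens, so d_o2 = 17.289 cm.
Applying the thin-lens equation again with f_2 = 10 cm and d_o2 = 17.289 cm gives d_i2 = 23.720 cm.
m_2 = -(23.720)/(17.289) = -1.3720.
Total m = m_1 x m_2 = (-0.3778)(-1.3720) = 0.5183.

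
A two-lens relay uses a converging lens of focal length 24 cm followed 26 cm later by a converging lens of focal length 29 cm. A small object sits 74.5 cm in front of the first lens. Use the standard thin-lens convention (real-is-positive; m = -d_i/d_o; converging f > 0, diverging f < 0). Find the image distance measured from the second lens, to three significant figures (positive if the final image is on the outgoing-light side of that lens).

7.10 cm

Applying the thin-lens equation to the first lens, 1/24 = 1/74.5 + 1/d_i1, which gives d_i1 = 35.406 cm.
Since 35.406 cm > 26 cm, the first image lies past the second lens and serves as a virtual object: d_o2 = L - d_i1 = -9.406 cm.
Applying the thin-lens equation again with f_2 = 29 cm and d_o2 = -9.406 cm gives d_i2 = 7.102 cm.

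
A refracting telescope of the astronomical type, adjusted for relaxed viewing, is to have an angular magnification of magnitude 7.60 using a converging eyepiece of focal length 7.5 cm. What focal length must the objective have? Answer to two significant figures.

|M| = f_obj/|f_eye|, so f_obj = |M| x |f_eye| = 7.6 x 7.5 = 57.000 cm.

57 cm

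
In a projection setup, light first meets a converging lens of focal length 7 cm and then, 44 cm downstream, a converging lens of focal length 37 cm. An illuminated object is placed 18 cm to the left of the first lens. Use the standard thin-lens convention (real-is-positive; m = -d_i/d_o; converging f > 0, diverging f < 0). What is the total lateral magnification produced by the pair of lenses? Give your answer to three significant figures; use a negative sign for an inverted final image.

-5.29

First lens: d_i1 = 1/(1/7 - 1/18) = 11.455 cm.
m_1 = -(11.455)/18 = -0.6364.
The intermediate image is 11.455 cm to the right of lens 1, so d_o2 = L - d_i1 = 44 - 11.455 = 32.545 cm.
Second lens: d_i2 = 1/(1/37 - 1/(32.545)) = -270.327 cm.
m_2 = -(-270.327)/(32.545) = 8.3061.
Overall magnification: m = m_1 m_2 = -5.2857.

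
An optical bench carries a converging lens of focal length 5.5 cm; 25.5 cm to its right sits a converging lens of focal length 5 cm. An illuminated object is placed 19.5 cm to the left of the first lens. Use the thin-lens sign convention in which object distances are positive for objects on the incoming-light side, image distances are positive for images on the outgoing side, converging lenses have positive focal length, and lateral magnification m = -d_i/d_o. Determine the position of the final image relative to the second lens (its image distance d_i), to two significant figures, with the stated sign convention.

Lens 1: 1/d_i1 = 1/f_1 - 1/d_o1 = 1/5.5 - 1/19.5 = 0.13054 cm^-1, so d_i1 = 7.661 cm.
The intermediate image is 7.661 cm to the right of lens 1, so d_o2 = L - d_i1 = 25.5 - 7.661 = 17.839 cm.
Lens 2: 1/d_i2 = 1/f_2 - 1/d_o2 = 1/5 - 1/(17.839) = 0.14394 cm^-1, so d_i2 = 6.947 cm.

6.9 cm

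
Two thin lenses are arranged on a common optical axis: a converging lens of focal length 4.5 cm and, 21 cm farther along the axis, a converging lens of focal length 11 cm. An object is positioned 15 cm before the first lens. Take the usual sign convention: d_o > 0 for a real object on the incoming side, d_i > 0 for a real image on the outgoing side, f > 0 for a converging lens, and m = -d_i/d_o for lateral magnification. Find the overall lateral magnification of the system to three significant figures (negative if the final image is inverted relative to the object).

1.32

Lens 1: 1/d_i1 = 1/f_1 - 1/d_o1 = 1/4.5 - 1/15 = 0.15556 cm^-1, so d_i1 = 6.429 cm.
m_1 = -(6.429)/15 = -0.4286.
That image sits 14.571 cm in front of the second lens, so d_o2 = 14.571 cm.
Lens 2: 1/d_i2 = 1/f_2 - 1/d_o2 = 1/11 - 1/(14.571) = 0.02228 cm^-1, so d_i2 = 44.880 cm.
m_2 = -(44.880)/(14.571) = -3.0800.
Overall magnification: m = m_1 m_2 = 1.3200.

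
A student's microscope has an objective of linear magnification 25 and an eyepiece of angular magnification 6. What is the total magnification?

150

The overall magnification of a compound microscope is the product of the objective and eyepiece magnifications:
M = M_obj x M_eye = 25 x 6 = 150.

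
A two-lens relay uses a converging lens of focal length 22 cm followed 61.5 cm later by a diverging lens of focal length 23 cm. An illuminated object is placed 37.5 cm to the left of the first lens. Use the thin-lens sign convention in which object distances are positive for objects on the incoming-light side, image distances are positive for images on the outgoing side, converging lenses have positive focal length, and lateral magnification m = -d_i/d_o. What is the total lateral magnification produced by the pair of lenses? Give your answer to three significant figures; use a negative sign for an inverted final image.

-1.04

Lens 1: 1/d_i1 = 1/f_1 - 1/d_o1 = 1/22 - 1/37.5 = 0.01879 cm^-1, so d_i1 = 53.226 cm.
m_1 = -(53.226)/37.5 = -1.4194.
The intermediate image is 53.226 cm to the right of lens 1, so d_o2 = L - d_i1 = 61.5 - 53.226 = 8.274 cm.
Lens 2: 1/d_i2 = 1/f_2 - 1/d_o2 = 1/(-23) - 1/(8.274) = -0.16434 cm^-1, so d_i2 = -6.085 cm.
m_2 = -(-6.085)/(8.274) = 0.7354.
Total m = m_1 x m_2 = (-1.4194)(0.7354) = -1.0438.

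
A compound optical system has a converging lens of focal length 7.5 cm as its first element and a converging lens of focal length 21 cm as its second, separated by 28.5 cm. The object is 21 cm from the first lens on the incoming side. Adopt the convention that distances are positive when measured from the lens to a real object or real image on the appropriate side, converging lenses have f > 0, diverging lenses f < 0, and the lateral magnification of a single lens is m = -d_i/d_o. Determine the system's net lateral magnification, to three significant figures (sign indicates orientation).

Applying the thin-lens equation to the first lens, 1/7.5 = 1/21 + 1/d_i1, which gives d_i1 = 11.667 cm.
Its lateral magnification is m_1 = -d_i1/d_o1 = -(11.667)/21 = -0.5556.
The intermediate image is 11.667 cm to the right of lens 1, so d_o2 = L - d_i1 = 28.5 - 11.667 = 16.833 cm.
Applying the thin-lens equation again with f_2 = 21 cm and d_o2 = 16.833 cm gives d_i2 = -84.840 cm.
m_2 = -(-84.840)/(16.833) = 5.0400.
Total m = m_1 x m_2 = (-0.5556)(5.0400) = -2.8000.

-2.80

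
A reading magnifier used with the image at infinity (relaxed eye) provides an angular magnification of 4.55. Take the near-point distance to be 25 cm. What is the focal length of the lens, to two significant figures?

For the image at infinity, M = D/f.
f = D/M = 25/4.55 = 5.495 cm.

5.5 cm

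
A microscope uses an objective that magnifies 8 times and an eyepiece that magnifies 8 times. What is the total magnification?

The overall magnification of a compound microscope is the product of the objective and eyepiece magnifications:
M = M_obj x M_eye = 8 x 8 = 64.

64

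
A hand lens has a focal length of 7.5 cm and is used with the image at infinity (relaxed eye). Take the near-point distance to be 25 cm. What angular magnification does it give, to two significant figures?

M = D/f = 25/7.5 = 3.333.

3.3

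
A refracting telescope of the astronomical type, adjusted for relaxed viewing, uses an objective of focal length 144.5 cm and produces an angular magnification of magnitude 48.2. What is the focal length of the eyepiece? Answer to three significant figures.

|M| = f_obj/f_eye, so f_eye = f_obj/|M| = 144.5/48.2 = 2.998 cm.

3.00 cm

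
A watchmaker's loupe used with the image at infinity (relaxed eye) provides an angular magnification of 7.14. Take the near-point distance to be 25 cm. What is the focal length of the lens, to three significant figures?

3.50 cm

For the image at infinity, M = D/f.
f = D/M = 25/7.14 = 3.501 cm.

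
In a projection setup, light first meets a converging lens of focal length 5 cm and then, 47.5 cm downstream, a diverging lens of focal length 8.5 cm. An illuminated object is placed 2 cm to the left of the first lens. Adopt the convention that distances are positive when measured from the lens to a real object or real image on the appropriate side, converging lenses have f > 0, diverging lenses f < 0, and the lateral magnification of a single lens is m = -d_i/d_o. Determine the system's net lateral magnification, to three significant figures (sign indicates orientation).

0.239

Lens 1: 1/d_i1 = 1/f_1 - 1/d_o1 = 1/5 - 1/2 = -0.30000 cm^-1, so d_i1 = -3.333 cm.
m_1 = -(-3.333)/2 = 1.6667.
With d_i1 < 0 the first image is virtual and lies on the object side; the object distance for lens 2 is d_o2 = 47.5 - (-3.333) = 50.833 cm.
Lens 2: 1/d_i2 = 1/f_2 - 1/d_o2 = 1/(-8.5) - 1/(50.833) = -0.13732 cm^-1, so d_i2 = -7.282 cm.
m_2 = -(-7.282)/(50.833) = 0.1433.
Total m = m_1 x m_2 = (1.6667)(0.1433) = 0.2388.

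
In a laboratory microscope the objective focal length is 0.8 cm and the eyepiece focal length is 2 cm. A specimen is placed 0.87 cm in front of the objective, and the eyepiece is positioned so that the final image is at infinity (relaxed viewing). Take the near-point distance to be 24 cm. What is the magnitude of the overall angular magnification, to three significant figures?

Objective: 1/d_i = 1/f_obj - 1/d_o = 1/0.8 - 1/0.87 = 0.10057 cm^-1, so d_i = 9.943 cm.
m_obj = -d_i/d_o = -9.943/0.87 = -11.429.
Eyepiece angular magnification (image at infinity): M_eye = D/f_e = 24/2 = 12.000.
Overall M = m_obj x M_eye = (-11.429)(12.000) = -137.14.
|M| = 137.14.

137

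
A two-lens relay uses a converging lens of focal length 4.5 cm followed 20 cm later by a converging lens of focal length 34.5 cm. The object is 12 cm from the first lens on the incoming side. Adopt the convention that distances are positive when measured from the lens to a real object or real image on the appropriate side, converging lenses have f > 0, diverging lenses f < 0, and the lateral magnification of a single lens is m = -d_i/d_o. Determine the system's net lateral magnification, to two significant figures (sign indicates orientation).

Lens 1: 1/d_i1 = 1/f_1 - 1/d_o1 = 1/4.5 - 1/12 = 0.13889 cm^-1, so d_i1 = 7.200 cm.
m_1 = -(7.200)/12 = -0.6000.
That image sits 12.800 cm in front of the second lens, so d_o2 = 12.800 cm.
Lens 2: 1/d_i2 = 1/f_2 - 1/d_o2 = 1/34.5 - 1/(12.800) = -0.04914 cm^-1, so d_i2 = -20.350 cm.
m_2 = -(-20.350)/(12.800) = 1.5899.
The system's lateral magnification is m_1 m_2 = (-0.6000)(1.5899) = -0.9539.

-0.95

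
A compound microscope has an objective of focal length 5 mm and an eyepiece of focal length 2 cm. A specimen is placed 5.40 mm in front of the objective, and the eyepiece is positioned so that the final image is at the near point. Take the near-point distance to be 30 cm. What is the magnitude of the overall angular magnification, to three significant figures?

Convert to cm: f_obj = 5 mm = 0.5 cm; d_o = 5.40 mm = 0.54 cm.
Objective: 1/d_i = 1/f_obj - 1/d_o = 1/0.5 - 1/0.54 = 0.14815 cm^-1, so d_i = 6.750 cm.
m_obj = -d_i/d_o = -6.750/0.54 = -12.500.
Eyepiece angular magnification (image at near point): M_eye = 1 + D/f_e = 1 + 30/2 = 16.000.
Overall M = m_obj x M_eye = (-12.500)(16.000) = -200.00.
|M| = 200.00.

200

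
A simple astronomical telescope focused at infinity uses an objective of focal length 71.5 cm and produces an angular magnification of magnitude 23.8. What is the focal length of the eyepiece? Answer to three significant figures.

|M| = f_obj/f_eye, so f_eye = f_obj/|M| = 71.5/23.8 = 3.004 cm.

3.00 cm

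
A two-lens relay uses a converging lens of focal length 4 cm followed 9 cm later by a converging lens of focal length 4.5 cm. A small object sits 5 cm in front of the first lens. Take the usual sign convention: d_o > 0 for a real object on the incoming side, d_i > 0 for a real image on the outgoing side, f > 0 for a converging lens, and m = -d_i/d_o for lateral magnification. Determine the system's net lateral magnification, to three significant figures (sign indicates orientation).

First lens: d_i1 = 1/(1/4 - 1/5) = 20.000 cm.
m_1 = -(20.000)/5 = -4.0000.
Since 20.000 cm > 9 cm, the first image lies past the second lens and serves as a virtual object: d_o2 = L - d_i1 = -11.000 cm.
Second lens: d_i2 = 1/(1/4.5 - 1/(-11.000)) = 3.194 cm.
m_2 = -(3.194)/(-11.000) = 0.2903.
The system's lateral magnification is m_1 m_2 = (-4.0000)(0.2903) = -1.1613.

-1.16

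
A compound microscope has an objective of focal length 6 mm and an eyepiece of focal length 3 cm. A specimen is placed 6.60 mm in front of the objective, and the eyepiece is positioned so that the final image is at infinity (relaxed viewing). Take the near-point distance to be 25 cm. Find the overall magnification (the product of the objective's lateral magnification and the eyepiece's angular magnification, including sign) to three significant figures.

Convert to cm: f_obj = 6 mm = 0.6 cm; d_o = 6.60 mm = 0.66 cm.
Objective: 1/d_i = 1/f_obj - 1/d_o = 1/0.6 - 1/0.66 = 0.15152 cm^-1, so d_i = 6.600 cm.
m_obj = -d_i/d_o = -6.600/0.66 = -10.000.
Eyepiece angular magnification (image at infinity): M_eye = D/f_e = 25/3 = 8.333.
Overall M = m_obj x M_eye = (-10.000)(8.333) = -83.33.

-83.3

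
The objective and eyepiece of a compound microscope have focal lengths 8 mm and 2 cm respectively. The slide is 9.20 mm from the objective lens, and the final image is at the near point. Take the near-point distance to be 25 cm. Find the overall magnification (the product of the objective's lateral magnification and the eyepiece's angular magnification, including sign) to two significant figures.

Convert to cm: f_obj = 8 mm = 0.8 cm; d_o = 9.20 mm = 0.92 cm.
Objective: 1/d_i = 1/f_obj - 1/d_o = 1/0.8 - 1/0.92 = 0.16304 cm^-1, so d_i = 6.133 cm.
m_obj = -d_i/d_o = -6.133/0.92 = -6.667.
Eyepiece angular magnification (image at near point): M_eye = 1 + D/f_e = 1 + 25/2 = 13.500.
Overall M = m_obj x M_eye = (-6.667)(13.500) = -90.00.

-90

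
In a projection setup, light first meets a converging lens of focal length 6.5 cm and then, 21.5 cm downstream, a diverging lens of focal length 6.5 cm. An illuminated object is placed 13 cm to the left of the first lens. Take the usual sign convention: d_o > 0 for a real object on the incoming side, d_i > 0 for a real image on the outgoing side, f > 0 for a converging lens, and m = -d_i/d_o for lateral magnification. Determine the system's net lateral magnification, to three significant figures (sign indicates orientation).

Applying the thin-lens equation to the first lens, 1/6.5 = 1/13 + 1/d_i1, which gives d_i1 = 13.000 cm.
Its lateral magnification is m_1 = -d_i1/d_o1 = -(13.000)/13 = -1.0000.
That image sits 8.500 cm in front of the second lens, so d_o2 = 8.500 cm.
Applying the thin-lens equation again with f_2 = -6.5 cm and d_o2 = 8.500 cm gives d_i2 = -3.683 cm.
m_2 = -(-3.683)/(8.500) = 0.4333.
Overall magnification: m = m_1 m_2 = -0.4333.

-0.433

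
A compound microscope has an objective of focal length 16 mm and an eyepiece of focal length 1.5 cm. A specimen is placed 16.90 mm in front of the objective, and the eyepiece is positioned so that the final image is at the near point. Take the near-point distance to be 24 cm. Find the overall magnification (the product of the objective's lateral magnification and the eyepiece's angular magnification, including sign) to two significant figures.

-300

Convert to cm: f_obj = 16 mm = 1.6 cm; d_o = 16.90 mm = 1.69 cm.
Objective: 1/d_i = 1/f_obj - 1/d_o = 1/1.6 - 1/1.69 = 0.03328 cm^-1, so d_i = 30.044 cm.
m_obj = -d_i/d_o = -30.044/1.69 = -17.778.
Eyepiece angular magnification (image at near point): M_eye = 1 + D/f_e = 1 + 24/1.5 = 17.000.
Overall M = m_obj x M_eye = (-17.778)(17.000) = -302.22.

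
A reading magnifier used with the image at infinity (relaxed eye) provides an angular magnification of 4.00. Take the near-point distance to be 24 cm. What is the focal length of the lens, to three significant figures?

6.00 cm

For the image at infinity, M = D/f.
f = D/M = 24/4.0 = 6.000 cm.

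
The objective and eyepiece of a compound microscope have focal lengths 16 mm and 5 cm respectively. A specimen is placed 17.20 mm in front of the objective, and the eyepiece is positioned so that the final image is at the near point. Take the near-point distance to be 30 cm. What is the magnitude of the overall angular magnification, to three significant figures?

93.3

Convert to cm: f_obj = 16 mm = 1.6 cm; d_o = 17.20 mm = 1.72 cm.
Objective: 1/d_i = 1/f_obj - 1/d_o = 1/1.6 - 1/1.72 = 0.04360 cm^-1, so d_i = 22.933 cm.
m_obj = -d_i/d_o = -22.933/1.72 = -13.333.
Eyepiece angular magnification (image at near point): M_eye = 1 + D/f_e = 1 + 30/5 = 7.000.
Overall M = m_obj x M_eye = (-13.333)(7.000) = -93.33.
|M| = 93.33.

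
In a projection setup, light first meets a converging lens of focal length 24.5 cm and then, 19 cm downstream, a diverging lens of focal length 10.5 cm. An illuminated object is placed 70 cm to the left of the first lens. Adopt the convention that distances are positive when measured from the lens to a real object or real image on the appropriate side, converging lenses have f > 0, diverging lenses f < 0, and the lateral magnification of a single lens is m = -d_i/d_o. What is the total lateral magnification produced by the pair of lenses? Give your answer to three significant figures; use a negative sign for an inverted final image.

0.690

Lens 1: 1/d_i1 = 1/f_1 - 1/d_o1 = 1/24.5 - 1/70 = 0.02653 cm^-1, so d_i1 = 37.692 cm.
m_1 = -(37.692)/70 = -0.5385.
This image would form 37.692 cm past lens 1, i.e. 18.692 cm beyond lens 2, so it is a virtual object for lens 2: d_o2 = 19 - 37.692 = -18.692 cm.
Lens 2: 1/d_i2 = 1/f_2 - 1/d_o2 = 1/(-10.5) - 1/(-18.692) = -0.04174 cm^-1, so d_i2 = -23.958 cm.
m_2 = -(-23.958)/(-18.692) = -1.2817.
Total m = m_1 x m_2 = (-0.5385)(-1.2817) = 0.6901.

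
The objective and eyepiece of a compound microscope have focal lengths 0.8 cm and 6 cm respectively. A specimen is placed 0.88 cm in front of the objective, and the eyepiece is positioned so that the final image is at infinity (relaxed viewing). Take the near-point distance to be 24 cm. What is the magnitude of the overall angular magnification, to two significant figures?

40

Objective: 1/d_i = 1/f_obj - 1/d_o = 1/0.8 - 1/0.88 = 0.11364 cm^-1, so d_i = 8.800 cm.
m_obj = -d_i/d_o = -8.800/0.88 = -10.000.
Eyepiece angular magnification (image at infinity): M_eye = D/f_e = 24/6 = 4.000.
Overall M = m_obj x M_eye = (-10.000)(4.000) = -40.00.
|M| = 40.00.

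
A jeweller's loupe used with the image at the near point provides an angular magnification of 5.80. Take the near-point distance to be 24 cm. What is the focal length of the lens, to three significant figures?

5.00 cm

For the image at the near point, M = 1 + D/f.
f = D/(M - 1) = 24/(5.8 - 1) = 5.000 cm.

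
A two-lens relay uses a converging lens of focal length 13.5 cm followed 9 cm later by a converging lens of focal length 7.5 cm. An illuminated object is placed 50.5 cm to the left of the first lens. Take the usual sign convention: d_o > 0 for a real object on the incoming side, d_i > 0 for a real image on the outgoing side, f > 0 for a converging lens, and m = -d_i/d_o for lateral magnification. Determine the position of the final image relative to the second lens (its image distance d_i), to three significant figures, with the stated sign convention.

Applying the thin-lens equation to the first lens, 1/13.5 = 1/50.5 + 1/d_i1, which gives d_i1 = 18.426 cm.
This image would form 18.426 cm past lens 1, i.e. 9.426 cm beyond lens 2, so it is a virtual object for lens 2: d_o2 = 9 - 18.426 = -9.426 cm.
Applying the thin-lens equation again with f_2 = 7.5 cm and d_o2 = -9.426 cm gives d_i2 = 4.177 cm.

4.18 cm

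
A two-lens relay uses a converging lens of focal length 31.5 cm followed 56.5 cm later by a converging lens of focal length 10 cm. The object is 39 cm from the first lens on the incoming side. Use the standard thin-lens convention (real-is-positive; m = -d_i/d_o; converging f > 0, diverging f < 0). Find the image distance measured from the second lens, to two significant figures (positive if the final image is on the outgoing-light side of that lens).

First lens: d_i1 = 1/(1/31.5 - 1/39) = 163.800 cm.
Since 163.800 cm > 56.5 cm, the first image lies past the second lens and serves as a virtual object: d_o2 = L - d_i1 = -107.300 cm.
Second lens: d_i2 = 1/(1/10 - 1/(-107.300)) = 9.147 cm.

9.1 cm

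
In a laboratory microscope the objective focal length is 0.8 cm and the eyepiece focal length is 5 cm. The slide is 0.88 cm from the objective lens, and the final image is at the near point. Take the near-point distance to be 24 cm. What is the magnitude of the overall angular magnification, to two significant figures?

Objective: 1/d_i = 1/f_obj - 1/d_o = 1/0.8 - 1/0.88 = 0.11364 cm^-1, so d_i = 8.800 cm.
m_obj = -d_i/d_o = -8.800/0.88 = -10.000.
Eyepiece angular magnification (image at near point): M_eye = 1 + D/f_e = 1 + 24/5 = 5.800.
Overall M = m_obj x M_eye = (-10.000)(5.800) = -58.00.
|M| = 58.00.

58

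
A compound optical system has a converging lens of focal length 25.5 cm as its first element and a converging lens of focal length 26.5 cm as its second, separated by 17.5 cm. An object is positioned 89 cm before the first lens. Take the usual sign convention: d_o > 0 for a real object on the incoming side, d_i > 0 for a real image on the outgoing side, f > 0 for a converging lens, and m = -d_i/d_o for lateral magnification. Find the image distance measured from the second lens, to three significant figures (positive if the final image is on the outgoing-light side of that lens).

10.8 cm

Lens 1: 1/d_i1 = 1/f_1 - 1/d_o1 = 1/25.5 - 1/89 = 0.02798 cm^-1, so d_i1 = 35.740 cm.
This image would form 35.740 cm past lens 1, i.e. 18.240 cm beyond lens 2, so it is a virtual object for lens 2: d_o2 = 17.5 - 35.740 = -18.240 cm.
Lens 2: 1/d_i2 = 1/f_2 - 1/d_o2 = 1/26.5 - 1/(-18.240) = 0.09256 cm^-1, so d_i2 = 10.804 cm.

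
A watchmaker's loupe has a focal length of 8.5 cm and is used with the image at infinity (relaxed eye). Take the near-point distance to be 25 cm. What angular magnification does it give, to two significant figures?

2.9

M = D/f = 25/8.5 = 2.941.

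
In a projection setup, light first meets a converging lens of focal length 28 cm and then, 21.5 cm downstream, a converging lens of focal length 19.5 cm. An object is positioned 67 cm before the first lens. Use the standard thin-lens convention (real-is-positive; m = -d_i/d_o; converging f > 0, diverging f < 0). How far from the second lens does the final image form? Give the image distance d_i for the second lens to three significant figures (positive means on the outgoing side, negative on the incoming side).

11.3 cm

Lens 1: 1/d_i1 = 1/f_1 - 1/d_o1 = 1/28 - 1/67 = 0.02079 cm^-1, so d_i1 = 48.103 cm.
This image would form 48.103 cm past lens 1, i.e. 26.603 cm beyond lens 2, so it is a virtual object for lens 2: d_o2 = 21.5 - 48.103 = -26.603 cm.
Lens 2: 1/d_i2 = 1/f_2 - 1/d_o2 = 1/19.5 - 1/(-26.603) = 0.08887 cm^-1, so d_i2 = 11.252 cm.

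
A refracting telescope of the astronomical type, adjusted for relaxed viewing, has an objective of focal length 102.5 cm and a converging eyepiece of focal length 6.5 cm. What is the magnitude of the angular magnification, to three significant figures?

15.8

|M| = f_obj/|f_eye| = 102.5/6.5 = 15.769.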